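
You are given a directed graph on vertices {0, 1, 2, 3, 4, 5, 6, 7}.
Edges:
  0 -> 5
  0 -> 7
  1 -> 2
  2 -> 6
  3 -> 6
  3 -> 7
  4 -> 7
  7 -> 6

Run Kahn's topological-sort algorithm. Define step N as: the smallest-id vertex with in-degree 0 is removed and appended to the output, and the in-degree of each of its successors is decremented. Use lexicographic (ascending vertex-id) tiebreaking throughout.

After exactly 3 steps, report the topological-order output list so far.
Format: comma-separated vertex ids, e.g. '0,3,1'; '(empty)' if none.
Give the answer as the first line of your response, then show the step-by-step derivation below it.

0,1,2

step 1: output 0; order=[0]; indeg=(0,0,1,0,0,0,3,2)
step 2: output 1; order=[0,1]; indeg=(0,0,0,0,0,0,3,2)
step 3: output 2; order=[0,1,2]; indeg=(0,0,0,0,0,0,2,2)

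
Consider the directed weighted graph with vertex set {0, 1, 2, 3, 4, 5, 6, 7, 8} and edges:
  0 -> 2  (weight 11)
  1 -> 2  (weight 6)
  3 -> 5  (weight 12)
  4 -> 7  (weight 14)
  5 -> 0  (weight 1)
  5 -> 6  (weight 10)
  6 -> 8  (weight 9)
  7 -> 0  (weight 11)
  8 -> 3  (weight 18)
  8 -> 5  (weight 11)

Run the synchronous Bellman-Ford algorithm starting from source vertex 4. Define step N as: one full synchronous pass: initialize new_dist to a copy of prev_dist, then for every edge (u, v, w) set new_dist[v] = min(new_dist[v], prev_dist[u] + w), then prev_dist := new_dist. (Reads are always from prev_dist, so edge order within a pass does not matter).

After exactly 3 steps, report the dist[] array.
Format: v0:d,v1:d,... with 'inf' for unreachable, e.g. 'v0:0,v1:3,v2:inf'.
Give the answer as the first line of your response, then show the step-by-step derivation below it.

v0:25,v1:inf,v2:36,v3:inf,v4:0,v5:inf,v6:inf,v7:14,v8:inf

step 1: dist = v0:inf,v1:inf,v2:inf,v3:inf,v4:0,v5:inf,v6:inf,v7:14,v8:inf
step 2: dist = v0:25,v1:inf,v2:inf,v3:inf,v4:0,v5:inf,v6:inf,v7:14,v8:inf
step 3: dist = v0:25,v1:inf,v2:36,v3:inf,v4:0,v5:inf,v6:inf,v7:14,v8:inf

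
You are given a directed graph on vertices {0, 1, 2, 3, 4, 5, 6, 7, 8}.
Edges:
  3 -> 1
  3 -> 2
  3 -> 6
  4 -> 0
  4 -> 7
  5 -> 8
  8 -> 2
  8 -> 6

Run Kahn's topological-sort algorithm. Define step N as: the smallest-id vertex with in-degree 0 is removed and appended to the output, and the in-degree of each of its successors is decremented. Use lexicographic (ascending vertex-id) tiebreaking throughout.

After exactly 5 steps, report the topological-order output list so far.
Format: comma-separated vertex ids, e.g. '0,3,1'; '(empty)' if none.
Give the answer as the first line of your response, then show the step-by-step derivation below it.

3,1,4,0,5

step 1: output 3; order=[3]; indeg=(1,0,1,0,0,0,1,1,1)
step 2: output 1; order=[3,1]; indeg=(1,0,1,0,0,0,1,1,1)
step 3: output 4; order=[3,1,4]; indeg=(0,0,1,0,0,0,1,0,1)
step 4: output 0; order=[3,1,4,0]; indeg=(0,0,1,0,0,0,1,0,1)
step 5: output 5; order=[3,1,4,0,5]; indeg=(0,0,1,0,0,0,1,0,0)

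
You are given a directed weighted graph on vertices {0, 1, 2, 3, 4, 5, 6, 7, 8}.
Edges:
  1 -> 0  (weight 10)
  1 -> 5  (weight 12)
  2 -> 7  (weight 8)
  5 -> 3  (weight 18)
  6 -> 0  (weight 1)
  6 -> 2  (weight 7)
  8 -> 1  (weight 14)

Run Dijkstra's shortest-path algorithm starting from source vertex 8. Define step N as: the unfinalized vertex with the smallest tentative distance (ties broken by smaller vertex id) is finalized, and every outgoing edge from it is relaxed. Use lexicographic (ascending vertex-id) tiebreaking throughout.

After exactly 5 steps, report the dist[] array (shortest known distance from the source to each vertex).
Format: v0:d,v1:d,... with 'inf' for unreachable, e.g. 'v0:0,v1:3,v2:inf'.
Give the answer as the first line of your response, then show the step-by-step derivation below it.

v0:24,v1:14,v2:inf,v3:44,v4:inf,v5:26,v6:inf,v7:inf,v8:0

step 1: dist = v0:inf,v1:14,v2:inf,v3:inf,v4:inf,v5:inf,v6:inf,v7:inf,v8:0
step 2: dist = v0:24,v1:14,v2:inf,v3:inf,v4:inf,v5:26,v6:inf,v7:inf,v8:0
step 3: dist = v0:24,v1:14,v2:inf,v3:inf,v4:inf,v5:26,v6:inf,v7:inf,v8:0
step 4: dist = v0:24,v1:14,v2:inf,v3:44,v4:inf,v5:26,v6:inf,v7:inf,v8:0
step 5: dist = v0:24,v1:14,v2:inf,v3:44,v4:inf,v5:26,v6:inf,v7:inf,v8:0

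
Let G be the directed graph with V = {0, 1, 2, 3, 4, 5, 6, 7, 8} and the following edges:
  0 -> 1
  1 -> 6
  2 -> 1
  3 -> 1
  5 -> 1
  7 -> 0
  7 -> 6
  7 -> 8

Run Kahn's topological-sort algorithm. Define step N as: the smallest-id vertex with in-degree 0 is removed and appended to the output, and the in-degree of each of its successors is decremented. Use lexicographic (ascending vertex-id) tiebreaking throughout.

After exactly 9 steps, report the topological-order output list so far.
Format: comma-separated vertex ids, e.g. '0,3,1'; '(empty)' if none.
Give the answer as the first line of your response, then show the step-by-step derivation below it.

2,3,4,5,7,0,1,6,8

step 1: output 2; order=[2]; indeg=(1,3,0,0,0,0,2,0,1)
step 2: output 3; order=[2,3]; indeg=(1,2,0,0,0,0,2,0,1)
step 3: output 4; order=[2,3,4]; indeg=(1,2,0,0,0,0,2,0,1)
step 4: output 5; order=[2,3,4,5]; indeg=(1,1,0,0,0,0,2,0,1)
step 5: output 7; order=[2,3,4,5,7]; indeg=(0,1,0,0,0,0,1,0,0)
step 6: output 0; order=[2,3,4,5,7,0]; indeg=(0,0,0,0,0,0,1,0,0)
step 7: output 1; order=[2,3,4,5,7,0,1]; indeg=(0,0,0,0,0,0,0,0,0)
step 8: output 6; order=[2,3,4,5,7,0,1,6]; indeg=(0,0,0,0,0,0,0,0,0)
step 9: output 8; order=[2,3,4,5,7,0,1,6,8]; indeg=(0,0,0,0,0,0,0,0,0)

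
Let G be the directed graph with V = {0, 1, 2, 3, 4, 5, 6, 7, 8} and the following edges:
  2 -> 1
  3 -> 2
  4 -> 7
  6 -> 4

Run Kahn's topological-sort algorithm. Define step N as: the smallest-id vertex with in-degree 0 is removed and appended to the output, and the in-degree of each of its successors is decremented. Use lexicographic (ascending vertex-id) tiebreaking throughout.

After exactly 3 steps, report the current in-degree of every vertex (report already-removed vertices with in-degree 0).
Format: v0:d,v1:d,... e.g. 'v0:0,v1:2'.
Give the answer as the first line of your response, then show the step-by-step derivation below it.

v0:0,v1:0,v2:0,v3:0,v4:1,v5:0,v6:0,v7:1,v8:0

step 1: output 0; order=[0]; indeg=(0,1,1,0,1,0,0,1,0)
step 2: output 3; order=[0,3]; indeg=(0,1,0,0,1,0,0,1,0)
step 3: output 2; order=[0,3,2]; indeg=(0,0,0,0,1,0,0,1,0)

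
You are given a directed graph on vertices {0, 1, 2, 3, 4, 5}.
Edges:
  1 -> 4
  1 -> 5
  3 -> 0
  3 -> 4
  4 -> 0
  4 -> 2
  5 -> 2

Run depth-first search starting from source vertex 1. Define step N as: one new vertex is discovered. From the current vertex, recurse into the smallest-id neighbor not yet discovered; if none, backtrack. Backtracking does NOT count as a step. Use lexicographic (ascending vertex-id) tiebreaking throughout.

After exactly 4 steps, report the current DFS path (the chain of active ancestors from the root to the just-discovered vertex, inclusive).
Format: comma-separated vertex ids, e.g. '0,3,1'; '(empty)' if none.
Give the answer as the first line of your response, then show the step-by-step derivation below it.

1,4,2

step 1: discover 1; path=1; order=1
step 2: discover 4; path=1>4; order=1,4
step 3: discover 0; path=1>4>0; order=1,4,0
step 4: discover 2; path=1>4>2; order=1,4,0,2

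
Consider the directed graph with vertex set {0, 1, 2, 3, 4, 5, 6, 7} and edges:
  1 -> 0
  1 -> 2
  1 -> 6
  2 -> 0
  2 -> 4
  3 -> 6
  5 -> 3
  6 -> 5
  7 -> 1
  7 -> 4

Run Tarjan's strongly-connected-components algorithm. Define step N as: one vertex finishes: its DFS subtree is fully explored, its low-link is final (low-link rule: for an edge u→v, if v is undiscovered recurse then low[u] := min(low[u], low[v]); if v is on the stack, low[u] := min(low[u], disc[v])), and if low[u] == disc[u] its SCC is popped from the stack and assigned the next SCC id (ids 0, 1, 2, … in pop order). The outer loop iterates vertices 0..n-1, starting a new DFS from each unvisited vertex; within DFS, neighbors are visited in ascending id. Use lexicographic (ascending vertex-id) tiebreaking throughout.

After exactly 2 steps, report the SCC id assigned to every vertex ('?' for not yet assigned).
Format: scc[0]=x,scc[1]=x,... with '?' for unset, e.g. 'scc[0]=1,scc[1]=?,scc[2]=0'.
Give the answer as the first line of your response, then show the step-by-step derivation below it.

scc[0]=0,scc[1]=?,scc[2]=?,scc[3]=?,scc[4]=1,scc[5]=?,scc[6]=?,scc[7]=?

step 1: low=(low[0]=0,low[1]=?,low[2]=?,low[3]=?,low[4]=?,low[5]=?,low[6]=?,low[7]=?); scc=(scc[0]=0,scc[1]=?,scc[2]=?,scc[3]=?,scc[4]=?,scc[5]=?,scc[6]=?,scc[7]=?)
step 2: low=(low[0]=0,low[1]=1,low[2]=2,low[3]=?,low[4]=3,low[5]=?,low[6]=?,low[7]=?); scc=(scc[0]=0,scc[1]=?,scc[2]=?,scc[3]=?,scc[4]=1,scc[5]=?,scc[6]=?,scc[7]=?)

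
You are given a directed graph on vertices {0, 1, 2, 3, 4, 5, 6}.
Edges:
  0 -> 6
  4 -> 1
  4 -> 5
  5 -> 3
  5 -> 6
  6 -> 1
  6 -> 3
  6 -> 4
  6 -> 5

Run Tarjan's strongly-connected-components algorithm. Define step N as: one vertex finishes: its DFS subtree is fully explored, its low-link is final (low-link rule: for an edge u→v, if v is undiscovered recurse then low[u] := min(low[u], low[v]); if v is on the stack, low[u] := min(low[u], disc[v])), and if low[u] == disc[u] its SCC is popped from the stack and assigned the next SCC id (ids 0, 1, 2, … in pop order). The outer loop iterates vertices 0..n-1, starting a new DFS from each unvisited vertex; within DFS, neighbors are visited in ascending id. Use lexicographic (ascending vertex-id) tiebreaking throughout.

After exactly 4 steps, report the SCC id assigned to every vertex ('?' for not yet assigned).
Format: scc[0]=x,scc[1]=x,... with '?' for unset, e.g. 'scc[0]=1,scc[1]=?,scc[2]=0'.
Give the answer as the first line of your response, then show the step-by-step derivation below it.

scc[0]=?,scc[1]=0,scc[2]=?,scc[3]=1,scc[4]=?,scc[5]=?,scc[6]=?

step 1: low=(low[0]=0,low[1]=2,low[2]=?,low[3]=?,low[4]=?,low[5]=?,low[6]=1); scc=(scc[0]=?,scc[1]=0,scc[2]=?,scc[3]=?,scc[4]=?,scc[5]=?,scc[6]=?)
step 2: low=(low[0]=0,low[1]=2,low[2]=?,low[3]=3,low[4]=?,low[5]=?,low[6]=1); scc=(scc[0]=?,scc[1]=0,scc[2]=?,scc[3]=1,scc[4]=?,scc[5]=?,scc[6]=?)
step 3: low=(low[0]=0,low[1]=2,low[2]=?,low[3]=3,low[4]=4,low[5]=1,low[6]=1); scc=(scc[0]=?,scc[1]=0,scc[2]=?,scc[3]=1,scc[4]=?,scc[5]=?,scc[6]=?)
step 4: low=(low[0]=0,low[1]=2,low[2]=?,low[3]=3,low[4]=1,low[5]=1,low[6]=1); scc=(scc[0]=?,scc[1]=0,scc[2]=?,scc[3]=1,scc[4]=?,scc[5]=?,scc[6]=?)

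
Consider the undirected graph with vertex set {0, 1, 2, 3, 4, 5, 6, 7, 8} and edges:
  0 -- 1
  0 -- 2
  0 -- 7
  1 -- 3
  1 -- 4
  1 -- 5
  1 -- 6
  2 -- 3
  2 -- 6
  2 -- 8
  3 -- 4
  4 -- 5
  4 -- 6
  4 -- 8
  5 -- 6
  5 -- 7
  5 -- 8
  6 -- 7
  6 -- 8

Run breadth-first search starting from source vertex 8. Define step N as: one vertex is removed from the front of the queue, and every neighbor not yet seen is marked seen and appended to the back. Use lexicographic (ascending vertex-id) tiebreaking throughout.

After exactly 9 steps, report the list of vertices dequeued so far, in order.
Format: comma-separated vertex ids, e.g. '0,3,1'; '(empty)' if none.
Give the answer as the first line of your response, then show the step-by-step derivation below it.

8,2,4,5,6,0,3,1,7

step 1: dequeue 8; queue=[2,4,5,6]; order=8
step 2: dequeue 2; queue=[4,5,6,0,3]; order=8,2
step 3: dequeue 4; queue=[5,6,0,3,1]; order=8,2,4
step 4: dequeue 5; queue=[6,0,3,1,7]; order=8,2,4,5
step 5: dequeue 6; queue=[0,3,1,7]; order=8,2,4,5,6
step 6: dequeue 0; queue=[3,1,7]; order=8,2,4,5,6,0
step 7: dequeue 3; queue=[1,7]; order=8,2,4,5,6,0,3
step 8: dequeue 1; queue=[7]; order=8,2,4,5,6,0,3,1
step 9: dequeue 7; queue=[(empty)]; order=8,2,4,5,6,0,3,1,7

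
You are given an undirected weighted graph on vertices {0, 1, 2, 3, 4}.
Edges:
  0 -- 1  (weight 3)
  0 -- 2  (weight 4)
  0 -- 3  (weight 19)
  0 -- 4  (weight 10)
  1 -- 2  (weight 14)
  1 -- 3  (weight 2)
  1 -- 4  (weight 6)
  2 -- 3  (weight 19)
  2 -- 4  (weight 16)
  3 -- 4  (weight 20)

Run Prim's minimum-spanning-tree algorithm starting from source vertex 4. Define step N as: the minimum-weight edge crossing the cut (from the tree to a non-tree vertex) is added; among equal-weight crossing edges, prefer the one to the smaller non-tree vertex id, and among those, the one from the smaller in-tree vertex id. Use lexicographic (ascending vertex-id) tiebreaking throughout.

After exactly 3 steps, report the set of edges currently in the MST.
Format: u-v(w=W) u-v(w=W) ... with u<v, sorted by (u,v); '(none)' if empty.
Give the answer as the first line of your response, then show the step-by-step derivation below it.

0-1(w=3) 1-3(w=2) 1-4(w=6)

step 1: add edge 1-4 (w=6); MST = {1-4(w=6)}
step 2: add edge 1-3 (w=2); MST = {1-3(w=2) 1-4(w=6)}
step 3: add edge 0-1 (w=3); MST = {0-1(w=3) 1-3(w=2) 1-4(w=6)}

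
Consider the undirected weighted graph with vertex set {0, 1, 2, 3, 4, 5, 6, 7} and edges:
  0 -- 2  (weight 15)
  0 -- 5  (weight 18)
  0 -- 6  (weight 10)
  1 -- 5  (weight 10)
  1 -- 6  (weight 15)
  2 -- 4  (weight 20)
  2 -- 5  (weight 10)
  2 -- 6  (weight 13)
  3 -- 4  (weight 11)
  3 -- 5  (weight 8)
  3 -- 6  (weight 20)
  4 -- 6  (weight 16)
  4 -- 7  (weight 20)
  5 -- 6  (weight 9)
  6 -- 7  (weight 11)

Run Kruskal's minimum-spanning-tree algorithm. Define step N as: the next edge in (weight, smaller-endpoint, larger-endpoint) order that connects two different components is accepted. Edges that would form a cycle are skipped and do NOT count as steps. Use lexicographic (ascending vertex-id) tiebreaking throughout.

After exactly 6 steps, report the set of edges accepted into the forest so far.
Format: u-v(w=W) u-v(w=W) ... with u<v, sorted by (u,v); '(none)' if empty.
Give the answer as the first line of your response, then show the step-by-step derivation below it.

0-6(w=10) 1-5(w=10) 2-5(w=10) 3-4(w=11) 3-5(w=8) 5-6(w=9)

step 1: add edge 3-5 (w=8); MST = {3-5(w=8)}
step 2: add edge 5-6 (w=9); MST = {3-5(w=8) 5-6(w=9)}
step 3: add edge 0-6 (w=10); MST = {0-6(w=10) 3-5(w=8) 5-6(w=9)}
step 4: add edge 1-5 (w=10); MST = {0-6(w=10) 1-5(w=10) 3-5(w=8) 5-6(w=9)}
step 5: add edge 2-5 (w=10); MST = {0-6(w=10) 1-5(w=10) 2-5(w=10) 3-5(w=8) 5-6(w=9)}
step 6: add edge 3-4 (w=11); MST = {0-6(w=10) 1-5(w=10) 2-5(w=10) 3-4(w=11) 3-5(w=8) 5-6(w=9)}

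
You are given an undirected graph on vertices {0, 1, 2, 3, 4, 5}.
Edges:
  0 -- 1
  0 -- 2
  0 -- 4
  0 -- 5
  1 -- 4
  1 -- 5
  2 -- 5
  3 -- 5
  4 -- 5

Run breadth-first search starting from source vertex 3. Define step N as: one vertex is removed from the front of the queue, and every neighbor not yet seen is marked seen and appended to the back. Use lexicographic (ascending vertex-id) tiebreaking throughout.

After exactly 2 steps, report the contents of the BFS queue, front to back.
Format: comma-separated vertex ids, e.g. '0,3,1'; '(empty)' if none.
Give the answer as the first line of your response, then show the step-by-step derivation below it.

0,1,2,4

step 1: dequeue 3; queue=[5]; order=3
step 2: dequeue 5; queue=[0,1,2,4]; order=3,5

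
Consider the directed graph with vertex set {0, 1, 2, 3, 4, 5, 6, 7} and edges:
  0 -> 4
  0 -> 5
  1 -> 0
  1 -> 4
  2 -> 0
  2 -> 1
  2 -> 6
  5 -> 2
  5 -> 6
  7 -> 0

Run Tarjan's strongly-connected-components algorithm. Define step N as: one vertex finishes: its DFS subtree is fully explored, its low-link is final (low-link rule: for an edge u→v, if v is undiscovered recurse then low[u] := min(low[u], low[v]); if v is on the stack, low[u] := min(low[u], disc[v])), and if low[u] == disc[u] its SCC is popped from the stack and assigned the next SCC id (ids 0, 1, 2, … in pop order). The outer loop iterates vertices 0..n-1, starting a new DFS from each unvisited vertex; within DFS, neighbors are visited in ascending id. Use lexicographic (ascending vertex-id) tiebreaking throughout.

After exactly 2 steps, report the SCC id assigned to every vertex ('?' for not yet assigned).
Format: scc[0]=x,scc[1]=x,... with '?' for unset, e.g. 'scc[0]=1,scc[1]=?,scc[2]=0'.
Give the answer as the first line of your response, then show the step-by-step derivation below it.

scc[0]=?,scc[1]=?,scc[2]=?,scc[3]=?,scc[4]=0,scc[5]=?,scc[6]=?,scc[7]=?

step 1: low=(low[0]=0,low[1]=?,low[2]=?,low[3]=?,low[4]=1,low[5]=?,low[6]=?,low[7]=?); scc=(scc[0]=?,scc[1]=?,scc[2]=?,scc[3]=?,scc[4]=0,scc[5]=?,scc[6]=?,scc[7]=?)
step 2: low=(low[0]=0,low[1]=0,low[2]=0,low[3]=?,low[4]=1,low[5]=2,low[6]=?,low[7]=?); scc=(scc[0]=?,scc[1]=?,scc[2]=?,scc[3]=?,scc[4]=0,scc[5]=?,scc[6]=?,scc[7]=?)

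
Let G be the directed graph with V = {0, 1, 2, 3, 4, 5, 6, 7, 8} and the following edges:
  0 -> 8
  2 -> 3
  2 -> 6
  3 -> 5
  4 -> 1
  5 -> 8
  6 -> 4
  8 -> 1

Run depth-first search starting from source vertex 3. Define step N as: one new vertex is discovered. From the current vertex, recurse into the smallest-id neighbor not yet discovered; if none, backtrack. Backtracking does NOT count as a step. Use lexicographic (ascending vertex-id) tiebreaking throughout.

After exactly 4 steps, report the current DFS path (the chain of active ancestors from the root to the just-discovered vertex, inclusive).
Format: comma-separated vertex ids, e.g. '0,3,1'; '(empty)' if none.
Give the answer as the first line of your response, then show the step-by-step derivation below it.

3,5,8,1

step 1: discover 3; path=3; order=3
step 2: discover 5; path=3>5; order=3,5
step 3: discover 8; path=3>5>8; order=3,5,8
step 4: discover 1; path=3>5>8>1; order=3,5,8,1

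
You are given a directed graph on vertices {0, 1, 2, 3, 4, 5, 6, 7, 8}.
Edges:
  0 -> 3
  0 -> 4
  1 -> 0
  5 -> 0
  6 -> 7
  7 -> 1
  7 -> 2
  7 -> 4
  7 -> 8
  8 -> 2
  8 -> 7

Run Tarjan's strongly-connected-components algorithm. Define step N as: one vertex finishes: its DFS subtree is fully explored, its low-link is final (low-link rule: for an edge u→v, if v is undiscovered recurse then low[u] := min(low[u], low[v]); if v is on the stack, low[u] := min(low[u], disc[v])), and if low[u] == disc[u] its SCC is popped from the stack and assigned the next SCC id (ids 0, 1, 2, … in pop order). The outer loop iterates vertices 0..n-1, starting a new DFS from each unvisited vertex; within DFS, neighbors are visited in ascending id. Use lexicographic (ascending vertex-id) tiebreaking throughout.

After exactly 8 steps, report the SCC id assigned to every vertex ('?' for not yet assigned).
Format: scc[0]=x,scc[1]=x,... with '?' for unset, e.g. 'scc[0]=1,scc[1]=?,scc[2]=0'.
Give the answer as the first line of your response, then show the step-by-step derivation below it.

scc[0]=2,scc[1]=3,scc[2]=4,scc[3]=0,scc[4]=1,scc[5]=5,scc[6]=?,scc[7]=6,scc[8]=6

step 1: low=(low[0]=0,low[1]=?,low[2]=?,low[3]=1,low[4]=?,low[5]=?,low[6]=?,low[7]=?,low[8]=?); scc=(scc[0]=?,scc[1]=?,scc[2]=?,scc[3]=0,scc[4]=?,scc[5]=?,scc[6]=?,scc[7]=?,scc[8]=?)
step 2: low=(low[0]=0,low[1]=?,low[2]=?,low[3]=1,low[4]=2,low[5]=?,low[6]=?,low[7]=?,low[8]=?); scc=(scc[0]=?,scc[1]=?,scc[2]=?,scc[3]=0,scc[4]=1,scc[5]=?,scc[6]=?,scc[7]=?,scc[8]=?)
step 3: low=(low[0]=0,low[1]=?,low[2]=?,low[3]=1,low[4]=2,low[5]=?,low[6]=?,low[7]=?,low[8]=?); scc=(scc[0]=2,scc[1]=?,scc[2]=?,scc[3]=0,scc[4]=1,scc[5]=?,scc[6]=?,scc[7]=?,scc[8]=?)
step 4: low=(low[0]=0,low[1]=3,low[2]=?,low[3]=1,low[4]=2,low[5]=?,low[6]=?,low[7]=?,low[8]=?); scc=(scc[0]=2,scc[1]=3,scc[2]=?,scc[3]=0,scc[4]=1,scc[5]=?,scc[6]=?,scc[7]=?,scc[8]=?)
step 5: low=(low[0]=0,low[1]=3,low[2]=4,low[3]=1,low[4]=2,low[5]=?,low[6]=?,low[7]=?,low[8]=?); scc=(scc[0]=2,scc[1]=3,scc[2]=4,scc[3]=0,scc[4]=1,scc[5]=?,scc[6]=?,scc[7]=?,scc[8]=?)
step 6: low=(low[0]=0,low[1]=3,low[2]=4,low[3]=1,low[4]=2,low[5]=5,low[6]=?,low[7]=?,low[8]=?); scc=(scc[0]=2,scc[1]=3,scc[2]=4,scc[3]=0,scc[4]=1,scc[5]=5,scc[6]=?,scc[7]=?,scc[8]=?)
step 7: low=(low[0]=0,low[1]=3,low[2]=4,low[3]=1,low[4]=2,low[5]=5,low[6]=6,low[7]=7,low[8]=7); scc=(scc[0]=2,scc[1]=3,scc[2]=4,scc[3]=0,scc[4]=1,scc[5]=5,scc[6]=?,scc[7]=?,scc[8]=?)
step 8: low=(low[0]=0,low[1]=3,low[2]=4,low[3]=1,low[4]=2,low[5]=5,low[6]=6,low[7]=7,low[8]=7); scc=(scc[0]=2,scc[1]=3,scc[2]=4,scc[3]=0,scc[4]=1,scc[5]=5,scc[6]=?,scc[7]=6,scc[8]=6)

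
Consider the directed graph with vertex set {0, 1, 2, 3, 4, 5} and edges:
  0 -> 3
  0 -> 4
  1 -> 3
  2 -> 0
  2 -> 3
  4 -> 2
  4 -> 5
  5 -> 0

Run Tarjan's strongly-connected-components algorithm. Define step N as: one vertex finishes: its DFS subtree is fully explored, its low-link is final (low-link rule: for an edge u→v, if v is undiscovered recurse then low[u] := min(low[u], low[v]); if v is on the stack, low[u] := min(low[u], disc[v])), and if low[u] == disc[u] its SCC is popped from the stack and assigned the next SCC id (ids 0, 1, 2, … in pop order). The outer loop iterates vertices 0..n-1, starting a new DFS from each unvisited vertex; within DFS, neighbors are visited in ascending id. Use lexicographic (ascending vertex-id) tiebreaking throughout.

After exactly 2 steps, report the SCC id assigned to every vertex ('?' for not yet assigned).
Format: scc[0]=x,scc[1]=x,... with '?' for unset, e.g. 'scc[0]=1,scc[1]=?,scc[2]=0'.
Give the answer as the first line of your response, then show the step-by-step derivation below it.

scc[0]=?,scc[1]=?,scc[2]=?,scc[3]=0,scc[4]=?,scc[5]=?

step 1: low=(low[0]=0,low[1]=?,low[2]=?,low[3]=1,low[4]=?,low[5]=?); scc=(scc[0]=?,scc[1]=?,scc[2]=?,scc[3]=0,scc[4]=?,scc[5]=?)
step 2: low=(low[0]=0,low[1]=?,low[2]=0,low[3]=1,low[4]=2,low[5]=?); scc=(scc[0]=?,scc[1]=?,scc[2]=?,scc[3]=0,scc[4]=?,scc[5]=?)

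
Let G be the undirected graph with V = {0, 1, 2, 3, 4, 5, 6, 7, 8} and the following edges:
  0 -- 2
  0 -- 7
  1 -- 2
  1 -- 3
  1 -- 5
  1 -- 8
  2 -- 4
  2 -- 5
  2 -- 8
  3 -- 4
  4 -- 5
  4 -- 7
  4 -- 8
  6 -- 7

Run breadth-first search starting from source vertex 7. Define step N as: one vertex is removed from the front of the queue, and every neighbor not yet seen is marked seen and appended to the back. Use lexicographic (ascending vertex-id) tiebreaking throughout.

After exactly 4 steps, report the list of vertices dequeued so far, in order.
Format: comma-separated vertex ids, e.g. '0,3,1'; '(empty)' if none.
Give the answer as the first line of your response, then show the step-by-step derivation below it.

7,0,4,6

step 1: dequeue 7; queue=[0,4,6]; order=7
step 2: dequeue 0; queue=[4,6,2]; order=7,0
step 3: dequeue 4; queue=[6,2,3,5,8]; order=7,0,4
step 4: dequeue 6; queue=[2,3,5,8]; order=7,0,4,6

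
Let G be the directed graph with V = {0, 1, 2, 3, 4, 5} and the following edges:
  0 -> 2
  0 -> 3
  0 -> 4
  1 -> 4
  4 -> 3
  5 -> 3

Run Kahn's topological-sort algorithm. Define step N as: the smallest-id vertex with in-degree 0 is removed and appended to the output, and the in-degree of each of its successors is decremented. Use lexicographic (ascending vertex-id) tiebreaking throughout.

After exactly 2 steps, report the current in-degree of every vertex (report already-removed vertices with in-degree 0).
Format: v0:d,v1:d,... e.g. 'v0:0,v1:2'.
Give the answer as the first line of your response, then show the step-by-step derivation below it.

v0:0,v1:0,v2:0,v3:2,v4:0,v5:0

step 1: output 0; order=[0]; indeg=(0,0,0,2,1,0)
step 2: output 1; order=[0,1]; indeg=(0,0,0,2,0,0)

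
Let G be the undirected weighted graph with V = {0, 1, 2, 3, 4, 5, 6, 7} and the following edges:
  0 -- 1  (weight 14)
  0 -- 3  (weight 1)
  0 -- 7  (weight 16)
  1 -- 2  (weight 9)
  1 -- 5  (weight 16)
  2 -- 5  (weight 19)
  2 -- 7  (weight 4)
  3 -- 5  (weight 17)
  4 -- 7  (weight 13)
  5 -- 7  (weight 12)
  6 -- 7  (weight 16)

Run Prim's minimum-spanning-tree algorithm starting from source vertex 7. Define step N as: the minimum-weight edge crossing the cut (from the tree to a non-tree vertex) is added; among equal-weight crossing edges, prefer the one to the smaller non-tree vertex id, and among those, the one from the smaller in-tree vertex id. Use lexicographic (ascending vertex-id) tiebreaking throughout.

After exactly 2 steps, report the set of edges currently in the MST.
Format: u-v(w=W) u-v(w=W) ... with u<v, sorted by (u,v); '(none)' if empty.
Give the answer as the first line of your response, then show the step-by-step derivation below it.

1-2(w=9) 2-7(w=4)

step 1: add edge 2-7 (w=4); MST = {2-7(w=4)}
step 2: add edge 1-2 (w=9); MST = {1-2(w=9) 2-7(w=4)}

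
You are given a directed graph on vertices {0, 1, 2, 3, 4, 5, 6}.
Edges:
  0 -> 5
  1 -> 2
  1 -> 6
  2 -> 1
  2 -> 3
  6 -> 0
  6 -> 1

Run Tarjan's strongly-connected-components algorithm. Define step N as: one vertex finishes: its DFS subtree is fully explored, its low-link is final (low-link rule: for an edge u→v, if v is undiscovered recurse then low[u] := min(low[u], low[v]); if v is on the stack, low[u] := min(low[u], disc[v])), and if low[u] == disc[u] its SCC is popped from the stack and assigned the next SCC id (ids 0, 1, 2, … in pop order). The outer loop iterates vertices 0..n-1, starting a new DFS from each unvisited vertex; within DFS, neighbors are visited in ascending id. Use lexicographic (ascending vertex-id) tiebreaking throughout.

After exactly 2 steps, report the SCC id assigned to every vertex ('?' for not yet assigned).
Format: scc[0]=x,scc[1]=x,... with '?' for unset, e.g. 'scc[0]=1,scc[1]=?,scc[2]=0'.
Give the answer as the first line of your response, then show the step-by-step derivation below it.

scc[0]=1,scc[1]=?,scc[2]=?,scc[3]=?,scc[4]=?,scc[5]=0,scc[6]=?

step 1: low=(low[0]=0,low[1]=?,low[2]=?,low[3]=?,low[4]=?,low[5]=1,low[6]=?); scc=(scc[0]=?,scc[1]=?,scc[2]=?,scc[3]=?,scc[4]=?,scc[5]=0,scc[6]=?)
step 2: low=(low[0]=0,low[1]=?,low[2]=?,low[3]=?,low[4]=?,low[5]=1,low[6]=?); scc=(scc[0]=1,scc[1]=?,scc[2]=?,scc[3]=?,scc[4]=?,scc[5]=0,scc[6]=?)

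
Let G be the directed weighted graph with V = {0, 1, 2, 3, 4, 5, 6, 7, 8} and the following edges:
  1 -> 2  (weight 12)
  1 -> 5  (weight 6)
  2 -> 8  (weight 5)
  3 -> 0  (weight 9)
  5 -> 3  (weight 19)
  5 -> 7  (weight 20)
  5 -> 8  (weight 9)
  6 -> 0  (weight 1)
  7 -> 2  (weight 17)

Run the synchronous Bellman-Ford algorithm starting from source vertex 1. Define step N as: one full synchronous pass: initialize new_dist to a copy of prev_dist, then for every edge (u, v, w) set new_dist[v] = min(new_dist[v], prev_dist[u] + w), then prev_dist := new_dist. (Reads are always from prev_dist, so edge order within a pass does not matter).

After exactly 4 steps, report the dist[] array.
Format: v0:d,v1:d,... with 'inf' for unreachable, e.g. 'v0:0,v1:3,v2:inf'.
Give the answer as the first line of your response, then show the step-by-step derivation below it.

v0:34,v1:0,v2:12,v3:25,v4:inf,v5:6,v6:inf,v7:26,v8:15

step 1: dist = v0:inf,v1:0,v2:12,v3:inf,v4:inf,v5:6,v6:inf,v7:inf,v8:inf
step 2: dist = v0:inf,v1:0,v2:12,v3:25,v4:inf,v5:6,v6:inf,v7:26,v8:15
step 3: dist = v0:34,v1:0,v2:12,v3:25,v4:inf,v5:6,v6:inf,v7:26,v8:15
step 4: dist = v0:34,v1:0,v2:12,v3:25,v4:inf,v5:6,v6:inf,v7:26,v8:15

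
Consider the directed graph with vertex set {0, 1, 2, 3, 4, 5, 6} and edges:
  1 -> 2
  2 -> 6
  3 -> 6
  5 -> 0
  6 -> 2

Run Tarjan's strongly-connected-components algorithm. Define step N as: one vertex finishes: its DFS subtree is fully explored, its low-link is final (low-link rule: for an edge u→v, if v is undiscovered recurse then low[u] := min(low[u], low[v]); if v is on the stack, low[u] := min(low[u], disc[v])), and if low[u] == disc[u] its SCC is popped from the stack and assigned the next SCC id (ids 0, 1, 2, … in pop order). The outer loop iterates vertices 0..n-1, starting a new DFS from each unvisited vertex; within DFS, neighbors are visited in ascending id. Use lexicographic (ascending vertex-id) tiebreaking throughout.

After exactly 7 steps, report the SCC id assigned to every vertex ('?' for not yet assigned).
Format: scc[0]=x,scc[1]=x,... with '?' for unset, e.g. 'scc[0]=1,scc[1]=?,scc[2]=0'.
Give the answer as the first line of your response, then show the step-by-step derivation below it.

scc[0]=0,scc[1]=2,scc[2]=1,scc[3]=3,scc[4]=4,scc[5]=5,scc[6]=1

step 1: low=(low[0]=0,low[1]=?,low[2]=?,low[3]=?,low[4]=?,low[5]=?,low[6]=?); scc=(scc[0]=0,scc[1]=?,scc[2]=?,scc[3]=?,scc[4]=?,scc[5]=?,scc[6]=?)
step 2: low=(low[0]=0,low[1]=1,low[2]=2,low[3]=?,low[4]=?,low[5]=?,low[6]=2); scc=(scc[0]=0,scc[1]=?,scc[2]=?,scc[3]=?,scc[4]=?,scc[5]=?,scc[6]=?)
step 3: low=(low[0]=0,low[1]=1,low[2]=2,low[3]=?,low[4]=?,low[5]=?,low[6]=2); scc=(scc[0]=0,scc[1]=?,scc[2]=1,scc[3]=?,scc[4]=?,scc[5]=?,scc[6]=1)
step 4: low=(low[0]=0,low[1]=1,low[2]=2,low[3]=?,low[4]=?,low[5]=?,low[6]=2); scc=(scc[0]=0,scc[1]=2,scc[2]=1,scc[3]=?,scc[4]=?,scc[5]=?,scc[6]=1)
step 5: low=(low[0]=0,low[1]=1,low[2]=2,low[3]=4,low[4]=?,low[5]=?,low[6]=2); scc=(scc[0]=0,scc[1]=2,scc[2]=1,scc[3]=3,scc[4]=?,scc[5]=?,scc[6]=1)
step 6: low=(low[0]=0,low[1]=1,low[2]=2,low[3]=4,low[4]=5,low[5]=?,low[6]=2); scc=(scc[0]=0,scc[1]=2,scc[2]=1,scc[3]=3,scc[4]=4,scc[5]=?,scc[6]=1)
step 7: low=(low[0]=0,low[1]=1,low[2]=2,low[3]=4,low[4]=5,low[5]=6,low[6]=2); scc=(scc[0]=0,scc[1]=2,scc[2]=1,scc[3]=3,scc[4]=4,scc[5]=5,scc[6]=1)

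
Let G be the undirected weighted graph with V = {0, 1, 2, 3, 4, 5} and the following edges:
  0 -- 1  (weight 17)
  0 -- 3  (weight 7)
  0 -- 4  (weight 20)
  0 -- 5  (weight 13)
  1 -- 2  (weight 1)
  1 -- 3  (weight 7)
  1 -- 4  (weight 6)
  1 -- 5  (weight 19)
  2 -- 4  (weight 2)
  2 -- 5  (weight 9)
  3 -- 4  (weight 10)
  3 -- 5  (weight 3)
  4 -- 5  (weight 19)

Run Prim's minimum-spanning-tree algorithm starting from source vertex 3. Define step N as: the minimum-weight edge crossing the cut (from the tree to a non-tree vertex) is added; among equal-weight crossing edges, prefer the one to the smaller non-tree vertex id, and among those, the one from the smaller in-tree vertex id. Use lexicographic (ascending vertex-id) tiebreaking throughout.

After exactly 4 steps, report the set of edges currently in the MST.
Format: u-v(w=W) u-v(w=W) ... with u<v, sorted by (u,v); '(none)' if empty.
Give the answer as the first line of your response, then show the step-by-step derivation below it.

0-3(w=7) 1-2(w=1) 1-3(w=7) 3-5(w=3)

step 1: add edge 3-5 (w=3); MST = {3-5(w=3)}
step 2: add edge 0-3 (w=7); MST = {0-3(w=7) 3-5(w=3)}
step 3: add edge 1-3 (w=7); MST = {0-3(w=7) 1-3(w=7) 3-5(w=3)}
step 4: add edge 1-2 (w=1); MST = {0-3(w=7) 1-2(w=1) 1-3(w=7) 3-5(w=3)}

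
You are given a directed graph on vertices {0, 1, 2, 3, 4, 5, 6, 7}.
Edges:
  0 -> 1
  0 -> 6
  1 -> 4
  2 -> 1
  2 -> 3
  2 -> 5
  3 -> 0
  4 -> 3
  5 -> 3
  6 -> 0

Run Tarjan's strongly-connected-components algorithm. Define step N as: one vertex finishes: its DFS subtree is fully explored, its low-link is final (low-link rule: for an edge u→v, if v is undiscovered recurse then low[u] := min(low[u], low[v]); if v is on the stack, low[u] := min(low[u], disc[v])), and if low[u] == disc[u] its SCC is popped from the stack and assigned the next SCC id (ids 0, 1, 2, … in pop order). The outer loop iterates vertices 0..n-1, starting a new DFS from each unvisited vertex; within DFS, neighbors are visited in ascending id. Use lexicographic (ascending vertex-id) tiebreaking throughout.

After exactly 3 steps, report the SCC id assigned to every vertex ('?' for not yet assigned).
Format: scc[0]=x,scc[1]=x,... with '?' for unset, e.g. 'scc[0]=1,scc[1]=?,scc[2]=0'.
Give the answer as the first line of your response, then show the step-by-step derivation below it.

scc[0]=?,scc[1]=?,scc[2]=?,scc[3]=?,scc[4]=?,scc[5]=?,scc[6]=?,scc[7]=?

step 1: low=(low[0]=0,low[1]=1,low[2]=?,low[3]=0,low[4]=2,low[5]=?,low[6]=?,low[7]=?); scc=(scc[0]=?,scc[1]=?,scc[2]=?,scc[3]=?,scc[4]=?,scc[5]=?,scc[6]=?,scc[7]=?)
step 2: low=(low[0]=0,low[1]=1,low[2]=?,low[3]=0,low[4]=0,low[5]=?,low[6]=?,low[7]=?); scc=(scc[0]=?,scc[1]=?,scc[2]=?,scc[3]=?,scc[4]=?,scc[5]=?,scc[6]=?,scc[7]=?)
step 3: low=(low[0]=0,low[1]=0,low[2]=?,low[3]=0,low[4]=0,low[5]=?,low[6]=?,low[7]=?); scc=(scc[0]=?,scc[1]=?,scc[2]=?,scc[3]=?,scc[4]=?,scc[5]=?,scc[6]=?,scc[7]=?)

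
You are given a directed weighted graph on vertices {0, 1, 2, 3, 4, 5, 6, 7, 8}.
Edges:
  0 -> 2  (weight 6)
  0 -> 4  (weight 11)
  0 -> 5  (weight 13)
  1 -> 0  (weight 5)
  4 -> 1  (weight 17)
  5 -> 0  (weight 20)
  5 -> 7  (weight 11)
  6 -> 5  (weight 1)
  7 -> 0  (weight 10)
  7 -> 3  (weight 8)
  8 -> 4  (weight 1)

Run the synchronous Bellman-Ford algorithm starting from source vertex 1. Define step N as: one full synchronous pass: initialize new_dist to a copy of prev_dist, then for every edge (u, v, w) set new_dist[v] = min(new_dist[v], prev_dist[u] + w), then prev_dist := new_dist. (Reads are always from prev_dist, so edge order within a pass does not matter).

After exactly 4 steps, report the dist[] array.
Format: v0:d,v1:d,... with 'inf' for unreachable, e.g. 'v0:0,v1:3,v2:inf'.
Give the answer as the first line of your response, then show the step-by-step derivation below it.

v0:5,v1:0,v2:11,v3:37,v4:16,v5:18,v6:inf,v7:29,v8:inf

step 1: dist = v0:5,v1:0,v2:inf,v3:inf,v4:inf,v5:inf,v6:inf,v7:inf,v8:inf
step 2: dist = v0:5,v1:0,v2:11,v3:inf,v4:16,v5:18,v6:inf,v7:inf,v8:inf
step 3: dist = v0:5,v1:0,v2:11,v3:inf,v4:16,v5:18,v6:inf,v7:29,v8:inf
step 4: dist = v0:5,v1:0,v2:11,v3:37,v4:16,v5:18,v6:inf,v7:29,v8:inf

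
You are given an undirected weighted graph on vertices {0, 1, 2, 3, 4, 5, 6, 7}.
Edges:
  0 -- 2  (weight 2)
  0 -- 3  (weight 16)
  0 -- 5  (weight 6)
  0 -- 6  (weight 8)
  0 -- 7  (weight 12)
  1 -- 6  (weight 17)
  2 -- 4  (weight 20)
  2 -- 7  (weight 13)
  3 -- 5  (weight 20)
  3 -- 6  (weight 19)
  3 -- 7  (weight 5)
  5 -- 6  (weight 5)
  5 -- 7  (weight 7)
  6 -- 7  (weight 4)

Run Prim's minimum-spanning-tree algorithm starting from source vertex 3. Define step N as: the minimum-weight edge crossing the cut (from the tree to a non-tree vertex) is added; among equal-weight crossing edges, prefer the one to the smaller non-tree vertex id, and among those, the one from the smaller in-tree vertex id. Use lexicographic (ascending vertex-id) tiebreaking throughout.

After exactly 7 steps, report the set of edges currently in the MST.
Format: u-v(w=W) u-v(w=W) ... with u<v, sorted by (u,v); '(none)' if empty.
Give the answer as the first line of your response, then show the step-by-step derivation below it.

0-2(w=2) 0-5(w=6) 1-6(w=17) 2-4(w=20) 3-7(w=5) 5-6(w=5) 6-7(w=4)

step 1: add edge 3-7 (w=5); MST = {3-7(w=5)}
step 2: add edge 6-7 (w=4); MST = {3-7(w=5) 6-7(w=4)}
step 3: add edge 5-6 (w=5); MST = {3-7(w=5) 5-6(w=5) 6-7(w=4)}
step 4: add edge 0-5 (w=6); MST = {0-5(w=6) 3-7(w=5) 5-6(w=5) 6-7(w=4)}
step 5: add edge 0-2 (w=2); MST = {0-2(w=2) 0-5(w=6) 3-7(w=5) 5-6(w=5) 6-7(w=4)}
step 6: add edge 1-6 (w=17); MST = {0-2(w=2) 0-5(w=6) 1-6(w=17) 3-7(w=5) 5-6(w=5) 6-7(w=4)}
step 7: add edge 2-4 (w=20); MST = {0-2(w=2) 0-5(w=6) 1-6(w=17) 2-4(w=20) 3-7(w=5) 5-6(w=5) 6-7(w=4)}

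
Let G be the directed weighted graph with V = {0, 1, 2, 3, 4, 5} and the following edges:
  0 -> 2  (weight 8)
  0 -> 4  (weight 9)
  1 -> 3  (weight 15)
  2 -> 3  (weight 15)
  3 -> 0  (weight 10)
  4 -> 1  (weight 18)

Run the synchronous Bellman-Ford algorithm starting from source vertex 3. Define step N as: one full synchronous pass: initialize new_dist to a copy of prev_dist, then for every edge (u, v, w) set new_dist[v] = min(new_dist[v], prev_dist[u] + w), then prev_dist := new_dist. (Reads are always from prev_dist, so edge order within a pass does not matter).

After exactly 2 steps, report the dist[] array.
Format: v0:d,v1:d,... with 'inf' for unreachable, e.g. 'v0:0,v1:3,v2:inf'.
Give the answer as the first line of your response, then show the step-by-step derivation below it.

v0:10,v1:inf,v2:18,v3:0,v4:19,v5:inf

step 1: dist = v0:10,v1:inf,v2:inf,v3:0,v4:inf,v5:inf
step 2: dist = v0:10,v1:inf,v2:18,v3:0,v4:19,v5:inf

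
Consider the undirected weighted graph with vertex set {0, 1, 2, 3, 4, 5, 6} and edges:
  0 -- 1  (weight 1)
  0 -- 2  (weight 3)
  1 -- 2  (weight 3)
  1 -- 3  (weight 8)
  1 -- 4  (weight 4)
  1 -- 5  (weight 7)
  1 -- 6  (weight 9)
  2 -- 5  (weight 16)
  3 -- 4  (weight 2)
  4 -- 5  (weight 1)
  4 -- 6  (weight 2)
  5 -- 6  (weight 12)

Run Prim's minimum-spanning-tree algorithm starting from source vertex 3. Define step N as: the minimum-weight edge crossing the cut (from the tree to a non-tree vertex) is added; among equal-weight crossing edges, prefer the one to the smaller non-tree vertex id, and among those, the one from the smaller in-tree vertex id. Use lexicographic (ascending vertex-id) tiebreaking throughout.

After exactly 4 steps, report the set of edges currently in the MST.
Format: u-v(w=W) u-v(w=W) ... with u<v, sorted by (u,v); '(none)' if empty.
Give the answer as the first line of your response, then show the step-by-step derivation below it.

1-4(w=4) 3-4(w=2) 4-5(w=1) 4-6(w=2)

step 1: add edge 3-4 (w=2); MST = {3-4(w=2)}
step 2: add edge 4-5 (w=1); MST = {3-4(w=2) 4-5(w=1)}
step 3: add edge 4-6 (w=2); MST = {3-4(w=2) 4-5(w=1) 4-6(w=2)}
step 4: add edge 1-4 (w=4); MST = {1-4(w=4) 3-4(w=2) 4-5(w=1) 4-6(w=2)}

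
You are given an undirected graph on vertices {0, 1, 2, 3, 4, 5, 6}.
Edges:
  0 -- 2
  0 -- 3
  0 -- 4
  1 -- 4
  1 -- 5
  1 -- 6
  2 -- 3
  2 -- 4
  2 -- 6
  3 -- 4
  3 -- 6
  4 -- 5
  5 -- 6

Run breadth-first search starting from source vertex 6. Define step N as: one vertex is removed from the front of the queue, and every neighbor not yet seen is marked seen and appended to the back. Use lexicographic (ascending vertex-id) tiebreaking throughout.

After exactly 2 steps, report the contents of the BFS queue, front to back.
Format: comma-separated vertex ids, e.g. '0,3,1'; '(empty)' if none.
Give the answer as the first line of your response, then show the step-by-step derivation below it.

2,3,5,4

step 1: dequeue 6; queue=[1,2,3,5]; order=6
step 2: dequeue 1; queue=[2,3,5,4]; order=6,1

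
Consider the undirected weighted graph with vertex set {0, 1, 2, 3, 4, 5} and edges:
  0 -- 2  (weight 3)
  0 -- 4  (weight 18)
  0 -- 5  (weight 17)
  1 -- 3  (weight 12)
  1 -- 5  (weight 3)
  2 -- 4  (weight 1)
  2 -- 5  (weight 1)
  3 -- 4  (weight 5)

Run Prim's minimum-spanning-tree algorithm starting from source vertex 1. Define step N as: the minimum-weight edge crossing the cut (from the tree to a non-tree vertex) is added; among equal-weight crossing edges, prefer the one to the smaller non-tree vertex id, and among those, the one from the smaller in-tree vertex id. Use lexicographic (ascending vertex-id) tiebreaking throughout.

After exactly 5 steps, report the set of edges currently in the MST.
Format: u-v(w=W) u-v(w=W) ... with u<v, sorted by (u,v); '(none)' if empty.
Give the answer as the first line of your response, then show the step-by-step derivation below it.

0-2(w=3) 1-5(w=3) 2-4(w=1) 2-5(w=1) 3-4(w=5)

step 1: add edge 1-5 (w=3); MST = {1-5(w=3)}
step 2: add edge 2-5 (w=1); MST = {1-5(w=3) 2-5(w=1)}
step 3: add edge 2-4 (w=1); MST = {1-5(w=3) 2-4(w=1) 2-5(w=1)}
step 4: add edge 0-2 (w=3); MST = {0-2(w=3) 1-5(w=3) 2-4(w=1) 2-5(w=1)}
step 5: add edge 3-4 (w=5); MST = {0-2(w=3) 1-5(w=3) 2-4(w=1) 2-5(w=1) 3-4(w=5)}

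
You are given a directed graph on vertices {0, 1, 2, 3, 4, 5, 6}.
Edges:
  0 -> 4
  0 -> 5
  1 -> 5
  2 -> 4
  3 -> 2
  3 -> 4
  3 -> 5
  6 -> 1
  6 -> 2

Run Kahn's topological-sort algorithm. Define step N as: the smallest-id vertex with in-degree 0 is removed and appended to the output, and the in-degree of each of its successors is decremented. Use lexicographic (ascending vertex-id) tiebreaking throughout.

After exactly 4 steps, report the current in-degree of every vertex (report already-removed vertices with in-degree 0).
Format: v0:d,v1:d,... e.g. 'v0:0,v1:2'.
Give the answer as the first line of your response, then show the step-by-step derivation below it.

v0:0,v1:0,v2:0,v3:0,v4:1,v5:0,v6:0

step 1: output 0; order=[0]; indeg=(0,1,2,0,2,2,0)
step 2: output 3; order=[0,3]; indeg=(0,1,1,0,1,1,0)
step 3: output 6; order=[0,3,6]; indeg=(0,0,0,0,1,1,0)
step 4: output 1; order=[0,3,6,1]; indeg=(0,0,0,0,1,0,0)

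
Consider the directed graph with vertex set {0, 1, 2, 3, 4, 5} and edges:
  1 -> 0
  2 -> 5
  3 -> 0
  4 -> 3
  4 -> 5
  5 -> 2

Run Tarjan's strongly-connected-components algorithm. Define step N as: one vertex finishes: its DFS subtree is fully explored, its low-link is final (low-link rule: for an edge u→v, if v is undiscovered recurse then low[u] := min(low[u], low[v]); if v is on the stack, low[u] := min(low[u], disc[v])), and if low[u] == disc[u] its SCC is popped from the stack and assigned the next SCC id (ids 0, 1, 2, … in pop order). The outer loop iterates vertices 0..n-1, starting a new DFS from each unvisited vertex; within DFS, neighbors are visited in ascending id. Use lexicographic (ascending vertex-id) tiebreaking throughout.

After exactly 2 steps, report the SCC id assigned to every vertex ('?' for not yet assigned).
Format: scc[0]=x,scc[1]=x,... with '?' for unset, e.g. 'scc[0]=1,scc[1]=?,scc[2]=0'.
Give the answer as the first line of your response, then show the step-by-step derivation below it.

scc[0]=0,scc[1]=1,scc[2]=?,scc[3]=?,scc[4]=?,scc[5]=?

step 1: low=(low[0]=0,low[1]=?,low[2]=?,low[3]=?,low[4]=?,low[5]=?); scc=(scc[0]=0,scc[1]=?,scc[2]=?,scc[3]=?,scc[4]=?,scc[5]=?)
step 2: low=(low[0]=0,low[1]=1,low[2]=?,low[3]=?,low[4]=?,low[5]=?); scc=(scc[0]=0,scc[1]=1,scc[2]=?,scc[3]=?,scc[4]=?,scc[5]=?)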